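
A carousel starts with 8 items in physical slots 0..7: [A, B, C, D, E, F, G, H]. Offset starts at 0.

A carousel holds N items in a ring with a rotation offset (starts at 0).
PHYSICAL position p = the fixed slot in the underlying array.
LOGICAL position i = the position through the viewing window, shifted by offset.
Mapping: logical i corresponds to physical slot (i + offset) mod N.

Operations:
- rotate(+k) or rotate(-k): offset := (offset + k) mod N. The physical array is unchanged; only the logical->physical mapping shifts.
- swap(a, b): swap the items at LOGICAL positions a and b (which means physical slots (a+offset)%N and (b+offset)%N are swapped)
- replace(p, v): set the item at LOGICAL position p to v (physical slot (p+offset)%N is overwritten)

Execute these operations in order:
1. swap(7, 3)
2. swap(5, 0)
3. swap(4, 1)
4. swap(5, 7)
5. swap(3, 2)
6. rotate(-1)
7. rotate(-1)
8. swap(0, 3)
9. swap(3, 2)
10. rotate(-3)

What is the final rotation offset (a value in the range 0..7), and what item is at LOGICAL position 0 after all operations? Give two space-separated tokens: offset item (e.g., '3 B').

Answer: 3 C

Derivation:
After op 1 (swap(7, 3)): offset=0, physical=[A,B,C,H,E,F,G,D], logical=[A,B,C,H,E,F,G,D]
After op 2 (swap(5, 0)): offset=0, physical=[F,B,C,H,E,A,G,D], logical=[F,B,C,H,E,A,G,D]
After op 3 (swap(4, 1)): offset=0, physical=[F,E,C,H,B,A,G,D], logical=[F,E,C,H,B,A,G,D]
After op 4 (swap(5, 7)): offset=0, physical=[F,E,C,H,B,D,G,A], logical=[F,E,C,H,B,D,G,A]
After op 5 (swap(3, 2)): offset=0, physical=[F,E,H,C,B,D,G,A], logical=[F,E,H,C,B,D,G,A]
After op 6 (rotate(-1)): offset=7, physical=[F,E,H,C,B,D,G,A], logical=[A,F,E,H,C,B,D,G]
After op 7 (rotate(-1)): offset=6, physical=[F,E,H,C,B,D,G,A], logical=[G,A,F,E,H,C,B,D]
After op 8 (swap(0, 3)): offset=6, physical=[F,G,H,C,B,D,E,A], logical=[E,A,F,G,H,C,B,D]
After op 9 (swap(3, 2)): offset=6, physical=[G,F,H,C,B,D,E,A], logical=[E,A,G,F,H,C,B,D]
After op 10 (rotate(-3)): offset=3, physical=[G,F,H,C,B,D,E,A], logical=[C,B,D,E,A,G,F,H]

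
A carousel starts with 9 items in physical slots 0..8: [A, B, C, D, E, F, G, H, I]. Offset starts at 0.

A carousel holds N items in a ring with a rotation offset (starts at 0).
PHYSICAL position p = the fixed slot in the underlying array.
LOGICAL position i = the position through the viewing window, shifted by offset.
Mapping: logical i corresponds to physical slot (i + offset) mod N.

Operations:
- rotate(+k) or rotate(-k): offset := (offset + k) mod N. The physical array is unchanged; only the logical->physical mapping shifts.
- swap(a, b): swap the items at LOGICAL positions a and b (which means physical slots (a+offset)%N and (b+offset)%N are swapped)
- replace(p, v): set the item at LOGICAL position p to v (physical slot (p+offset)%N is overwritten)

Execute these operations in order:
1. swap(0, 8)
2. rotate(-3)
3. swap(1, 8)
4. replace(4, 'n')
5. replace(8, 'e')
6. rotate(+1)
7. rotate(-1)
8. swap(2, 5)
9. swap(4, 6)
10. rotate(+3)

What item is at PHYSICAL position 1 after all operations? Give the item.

Answer: D

Derivation:
After op 1 (swap(0, 8)): offset=0, physical=[I,B,C,D,E,F,G,H,A], logical=[I,B,C,D,E,F,G,H,A]
After op 2 (rotate(-3)): offset=6, physical=[I,B,C,D,E,F,G,H,A], logical=[G,H,A,I,B,C,D,E,F]
After op 3 (swap(1, 8)): offset=6, physical=[I,B,C,D,E,H,G,F,A], logical=[G,F,A,I,B,C,D,E,H]
After op 4 (replace(4, 'n')): offset=6, physical=[I,n,C,D,E,H,G,F,A], logical=[G,F,A,I,n,C,D,E,H]
After op 5 (replace(8, 'e')): offset=6, physical=[I,n,C,D,E,e,G,F,A], logical=[G,F,A,I,n,C,D,E,e]
After op 6 (rotate(+1)): offset=7, physical=[I,n,C,D,E,e,G,F,A], logical=[F,A,I,n,C,D,E,e,G]
After op 7 (rotate(-1)): offset=6, physical=[I,n,C,D,E,e,G,F,A], logical=[G,F,A,I,n,C,D,E,e]
After op 8 (swap(2, 5)): offset=6, physical=[I,n,A,D,E,e,G,F,C], logical=[G,F,C,I,n,A,D,E,e]
After op 9 (swap(4, 6)): offset=6, physical=[I,D,A,n,E,e,G,F,C], logical=[G,F,C,I,D,A,n,E,e]
After op 10 (rotate(+3)): offset=0, physical=[I,D,A,n,E,e,G,F,C], logical=[I,D,A,n,E,e,G,F,C]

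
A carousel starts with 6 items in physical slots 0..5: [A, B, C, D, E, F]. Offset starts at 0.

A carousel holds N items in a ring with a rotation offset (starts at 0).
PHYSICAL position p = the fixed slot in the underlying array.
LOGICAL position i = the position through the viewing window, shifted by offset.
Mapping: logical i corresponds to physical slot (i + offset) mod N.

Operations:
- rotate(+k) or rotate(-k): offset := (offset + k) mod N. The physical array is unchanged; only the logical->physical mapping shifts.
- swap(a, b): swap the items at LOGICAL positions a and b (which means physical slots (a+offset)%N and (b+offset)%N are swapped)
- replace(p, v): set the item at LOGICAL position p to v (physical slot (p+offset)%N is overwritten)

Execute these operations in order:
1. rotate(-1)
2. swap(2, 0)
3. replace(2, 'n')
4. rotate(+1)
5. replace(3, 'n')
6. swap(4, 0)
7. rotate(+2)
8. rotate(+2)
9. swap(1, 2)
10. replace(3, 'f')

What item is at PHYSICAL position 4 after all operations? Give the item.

After op 1 (rotate(-1)): offset=5, physical=[A,B,C,D,E,F], logical=[F,A,B,C,D,E]
After op 2 (swap(2, 0)): offset=5, physical=[A,F,C,D,E,B], logical=[B,A,F,C,D,E]
After op 3 (replace(2, 'n')): offset=5, physical=[A,n,C,D,E,B], logical=[B,A,n,C,D,E]
After op 4 (rotate(+1)): offset=0, physical=[A,n,C,D,E,B], logical=[A,n,C,D,E,B]
After op 5 (replace(3, 'n')): offset=0, physical=[A,n,C,n,E,B], logical=[A,n,C,n,E,B]
After op 6 (swap(4, 0)): offset=0, physical=[E,n,C,n,A,B], logical=[E,n,C,n,A,B]
After op 7 (rotate(+2)): offset=2, physical=[E,n,C,n,A,B], logical=[C,n,A,B,E,n]
After op 8 (rotate(+2)): offset=4, physical=[E,n,C,n,A,B], logical=[A,B,E,n,C,n]
After op 9 (swap(1, 2)): offset=4, physical=[B,n,C,n,A,E], logical=[A,E,B,n,C,n]
After op 10 (replace(3, 'f')): offset=4, physical=[B,f,C,n,A,E], logical=[A,E,B,f,C,n]

Answer: A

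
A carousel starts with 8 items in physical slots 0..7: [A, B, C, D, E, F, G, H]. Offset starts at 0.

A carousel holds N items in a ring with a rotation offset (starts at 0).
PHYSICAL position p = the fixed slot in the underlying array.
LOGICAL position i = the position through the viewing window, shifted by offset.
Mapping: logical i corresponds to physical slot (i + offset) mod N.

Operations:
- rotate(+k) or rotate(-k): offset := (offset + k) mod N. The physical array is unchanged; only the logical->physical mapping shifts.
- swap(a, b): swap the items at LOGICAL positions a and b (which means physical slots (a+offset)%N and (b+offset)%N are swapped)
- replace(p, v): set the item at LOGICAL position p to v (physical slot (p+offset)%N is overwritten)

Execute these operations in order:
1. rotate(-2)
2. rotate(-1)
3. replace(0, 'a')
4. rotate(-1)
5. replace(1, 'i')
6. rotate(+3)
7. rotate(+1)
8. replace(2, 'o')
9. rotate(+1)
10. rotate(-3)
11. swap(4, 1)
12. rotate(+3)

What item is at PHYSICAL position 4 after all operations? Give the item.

After op 1 (rotate(-2)): offset=6, physical=[A,B,C,D,E,F,G,H], logical=[G,H,A,B,C,D,E,F]
After op 2 (rotate(-1)): offset=5, physical=[A,B,C,D,E,F,G,H], logical=[F,G,H,A,B,C,D,E]
After op 3 (replace(0, 'a')): offset=5, physical=[A,B,C,D,E,a,G,H], logical=[a,G,H,A,B,C,D,E]
After op 4 (rotate(-1)): offset=4, physical=[A,B,C,D,E,a,G,H], logical=[E,a,G,H,A,B,C,D]
After op 5 (replace(1, 'i')): offset=4, physical=[A,B,C,D,E,i,G,H], logical=[E,i,G,H,A,B,C,D]
After op 6 (rotate(+3)): offset=7, physical=[A,B,C,D,E,i,G,H], logical=[H,A,B,C,D,E,i,G]
After op 7 (rotate(+1)): offset=0, physical=[A,B,C,D,E,i,G,H], logical=[A,B,C,D,E,i,G,H]
After op 8 (replace(2, 'o')): offset=0, physical=[A,B,o,D,E,i,G,H], logical=[A,B,o,D,E,i,G,H]
After op 9 (rotate(+1)): offset=1, physical=[A,B,o,D,E,i,G,H], logical=[B,o,D,E,i,G,H,A]
After op 10 (rotate(-3)): offset=6, physical=[A,B,o,D,E,i,G,H], logical=[G,H,A,B,o,D,E,i]
After op 11 (swap(4, 1)): offset=6, physical=[A,B,H,D,E,i,G,o], logical=[G,o,A,B,H,D,E,i]
After op 12 (rotate(+3)): offset=1, physical=[A,B,H,D,E,i,G,o], logical=[B,H,D,E,i,G,o,A]

Answer: E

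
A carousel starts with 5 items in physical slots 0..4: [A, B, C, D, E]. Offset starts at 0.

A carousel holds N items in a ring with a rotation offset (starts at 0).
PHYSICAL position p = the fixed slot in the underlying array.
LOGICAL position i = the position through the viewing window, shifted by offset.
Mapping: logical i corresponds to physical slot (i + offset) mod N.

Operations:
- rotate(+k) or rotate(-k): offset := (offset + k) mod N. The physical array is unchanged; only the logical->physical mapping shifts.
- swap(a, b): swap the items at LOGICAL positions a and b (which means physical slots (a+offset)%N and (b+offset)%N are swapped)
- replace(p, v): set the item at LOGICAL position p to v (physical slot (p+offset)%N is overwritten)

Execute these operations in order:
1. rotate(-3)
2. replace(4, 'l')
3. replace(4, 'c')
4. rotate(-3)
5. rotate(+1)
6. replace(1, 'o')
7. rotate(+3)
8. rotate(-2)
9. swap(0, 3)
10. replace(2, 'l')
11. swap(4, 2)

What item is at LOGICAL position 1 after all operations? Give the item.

Answer: C

Derivation:
After op 1 (rotate(-3)): offset=2, physical=[A,B,C,D,E], logical=[C,D,E,A,B]
After op 2 (replace(4, 'l')): offset=2, physical=[A,l,C,D,E], logical=[C,D,E,A,l]
After op 3 (replace(4, 'c')): offset=2, physical=[A,c,C,D,E], logical=[C,D,E,A,c]
After op 4 (rotate(-3)): offset=4, physical=[A,c,C,D,E], logical=[E,A,c,C,D]
After op 5 (rotate(+1)): offset=0, physical=[A,c,C,D,E], logical=[A,c,C,D,E]
After op 6 (replace(1, 'o')): offset=0, physical=[A,o,C,D,E], logical=[A,o,C,D,E]
After op 7 (rotate(+3)): offset=3, physical=[A,o,C,D,E], logical=[D,E,A,o,C]
After op 8 (rotate(-2)): offset=1, physical=[A,o,C,D,E], logical=[o,C,D,E,A]
After op 9 (swap(0, 3)): offset=1, physical=[A,E,C,D,o], logical=[E,C,D,o,A]
After op 10 (replace(2, 'l')): offset=1, physical=[A,E,C,l,o], logical=[E,C,l,o,A]
After op 11 (swap(4, 2)): offset=1, physical=[l,E,C,A,o], logical=[E,C,A,o,l]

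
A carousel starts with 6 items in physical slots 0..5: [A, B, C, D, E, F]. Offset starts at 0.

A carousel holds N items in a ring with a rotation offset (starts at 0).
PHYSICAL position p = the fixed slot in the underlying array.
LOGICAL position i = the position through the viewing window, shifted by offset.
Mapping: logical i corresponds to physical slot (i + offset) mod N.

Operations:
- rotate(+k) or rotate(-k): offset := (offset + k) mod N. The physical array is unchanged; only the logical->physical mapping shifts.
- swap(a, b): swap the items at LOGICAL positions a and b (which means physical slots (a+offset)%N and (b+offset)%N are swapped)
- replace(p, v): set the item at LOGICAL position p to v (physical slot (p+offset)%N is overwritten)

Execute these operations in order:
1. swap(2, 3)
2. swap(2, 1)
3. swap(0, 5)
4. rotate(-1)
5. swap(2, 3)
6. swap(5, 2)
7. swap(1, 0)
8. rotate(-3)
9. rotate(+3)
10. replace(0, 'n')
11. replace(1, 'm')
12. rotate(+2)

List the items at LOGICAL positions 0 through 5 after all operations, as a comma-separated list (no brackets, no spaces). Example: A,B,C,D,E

Answer: E,D,C,B,n,m

Derivation:
After op 1 (swap(2, 3)): offset=0, physical=[A,B,D,C,E,F], logical=[A,B,D,C,E,F]
After op 2 (swap(2, 1)): offset=0, physical=[A,D,B,C,E,F], logical=[A,D,B,C,E,F]
After op 3 (swap(0, 5)): offset=0, physical=[F,D,B,C,E,A], logical=[F,D,B,C,E,A]
After op 4 (rotate(-1)): offset=5, physical=[F,D,B,C,E,A], logical=[A,F,D,B,C,E]
After op 5 (swap(2, 3)): offset=5, physical=[F,B,D,C,E,A], logical=[A,F,B,D,C,E]
After op 6 (swap(5, 2)): offset=5, physical=[F,E,D,C,B,A], logical=[A,F,E,D,C,B]
After op 7 (swap(1, 0)): offset=5, physical=[A,E,D,C,B,F], logical=[F,A,E,D,C,B]
After op 8 (rotate(-3)): offset=2, physical=[A,E,D,C,B,F], logical=[D,C,B,F,A,E]
After op 9 (rotate(+3)): offset=5, physical=[A,E,D,C,B,F], logical=[F,A,E,D,C,B]
After op 10 (replace(0, 'n')): offset=5, physical=[A,E,D,C,B,n], logical=[n,A,E,D,C,B]
After op 11 (replace(1, 'm')): offset=5, physical=[m,E,D,C,B,n], logical=[n,m,E,D,C,B]
After op 12 (rotate(+2)): offset=1, physical=[m,E,D,C,B,n], logical=[E,D,C,B,n,m]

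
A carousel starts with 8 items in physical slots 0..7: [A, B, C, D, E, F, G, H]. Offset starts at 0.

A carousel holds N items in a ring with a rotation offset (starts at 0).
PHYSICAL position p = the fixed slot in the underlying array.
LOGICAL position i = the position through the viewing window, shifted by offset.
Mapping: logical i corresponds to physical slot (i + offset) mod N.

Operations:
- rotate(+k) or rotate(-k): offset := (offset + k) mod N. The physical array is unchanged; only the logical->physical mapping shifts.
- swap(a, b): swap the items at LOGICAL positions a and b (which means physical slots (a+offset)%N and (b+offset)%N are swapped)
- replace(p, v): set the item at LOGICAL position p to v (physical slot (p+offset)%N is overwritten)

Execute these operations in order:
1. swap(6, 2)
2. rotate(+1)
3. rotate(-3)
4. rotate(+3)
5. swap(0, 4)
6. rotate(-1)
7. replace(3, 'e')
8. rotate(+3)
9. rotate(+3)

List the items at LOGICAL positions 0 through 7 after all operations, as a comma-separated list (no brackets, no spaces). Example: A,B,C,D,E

Answer: C,H,A,F,G,e,E,B

Derivation:
After op 1 (swap(6, 2)): offset=0, physical=[A,B,G,D,E,F,C,H], logical=[A,B,G,D,E,F,C,H]
After op 2 (rotate(+1)): offset=1, physical=[A,B,G,D,E,F,C,H], logical=[B,G,D,E,F,C,H,A]
After op 3 (rotate(-3)): offset=6, physical=[A,B,G,D,E,F,C,H], logical=[C,H,A,B,G,D,E,F]
After op 4 (rotate(+3)): offset=1, physical=[A,B,G,D,E,F,C,H], logical=[B,G,D,E,F,C,H,A]
After op 5 (swap(0, 4)): offset=1, physical=[A,F,G,D,E,B,C,H], logical=[F,G,D,E,B,C,H,A]
After op 6 (rotate(-1)): offset=0, physical=[A,F,G,D,E,B,C,H], logical=[A,F,G,D,E,B,C,H]
After op 7 (replace(3, 'e')): offset=0, physical=[A,F,G,e,E,B,C,H], logical=[A,F,G,e,E,B,C,H]
After op 8 (rotate(+3)): offset=3, physical=[A,F,G,e,E,B,C,H], logical=[e,E,B,C,H,A,F,G]
After op 9 (rotate(+3)): offset=6, physical=[A,F,G,e,E,B,C,H], logical=[C,H,A,F,G,e,E,B]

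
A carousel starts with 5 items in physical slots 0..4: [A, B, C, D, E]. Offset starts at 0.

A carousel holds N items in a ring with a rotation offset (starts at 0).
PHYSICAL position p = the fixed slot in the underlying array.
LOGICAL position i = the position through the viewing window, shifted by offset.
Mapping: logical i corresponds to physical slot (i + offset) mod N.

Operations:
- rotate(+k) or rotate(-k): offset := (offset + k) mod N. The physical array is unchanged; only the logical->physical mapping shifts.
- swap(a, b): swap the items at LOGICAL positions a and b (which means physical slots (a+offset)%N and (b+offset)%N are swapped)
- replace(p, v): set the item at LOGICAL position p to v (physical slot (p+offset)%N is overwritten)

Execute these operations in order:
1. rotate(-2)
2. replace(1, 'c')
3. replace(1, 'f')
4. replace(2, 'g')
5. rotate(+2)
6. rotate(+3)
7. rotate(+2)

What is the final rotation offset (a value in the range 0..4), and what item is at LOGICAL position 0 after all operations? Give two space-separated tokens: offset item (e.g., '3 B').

Answer: 0 g

Derivation:
After op 1 (rotate(-2)): offset=3, physical=[A,B,C,D,E], logical=[D,E,A,B,C]
After op 2 (replace(1, 'c')): offset=3, physical=[A,B,C,D,c], logical=[D,c,A,B,C]
After op 3 (replace(1, 'f')): offset=3, physical=[A,B,C,D,f], logical=[D,f,A,B,C]
After op 4 (replace(2, 'g')): offset=3, physical=[g,B,C,D,f], logical=[D,f,g,B,C]
After op 5 (rotate(+2)): offset=0, physical=[g,B,C,D,f], logical=[g,B,C,D,f]
After op 6 (rotate(+3)): offset=3, physical=[g,B,C,D,f], logical=[D,f,g,B,C]
After op 7 (rotate(+2)): offset=0, physical=[g,B,C,D,f], logical=[g,B,C,D,f]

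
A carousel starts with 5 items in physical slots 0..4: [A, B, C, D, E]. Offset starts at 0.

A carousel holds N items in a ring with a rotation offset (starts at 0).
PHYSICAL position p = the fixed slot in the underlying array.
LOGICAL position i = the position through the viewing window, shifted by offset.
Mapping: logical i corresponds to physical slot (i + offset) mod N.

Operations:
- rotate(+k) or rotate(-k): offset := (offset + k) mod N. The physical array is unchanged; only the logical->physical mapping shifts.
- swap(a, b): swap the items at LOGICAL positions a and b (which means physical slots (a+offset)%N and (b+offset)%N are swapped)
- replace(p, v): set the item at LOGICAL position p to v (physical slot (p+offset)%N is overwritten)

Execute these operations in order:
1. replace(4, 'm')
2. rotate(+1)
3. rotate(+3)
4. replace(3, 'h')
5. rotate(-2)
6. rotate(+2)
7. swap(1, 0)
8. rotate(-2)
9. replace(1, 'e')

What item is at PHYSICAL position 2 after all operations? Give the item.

After op 1 (replace(4, 'm')): offset=0, physical=[A,B,C,D,m], logical=[A,B,C,D,m]
After op 2 (rotate(+1)): offset=1, physical=[A,B,C,D,m], logical=[B,C,D,m,A]
After op 3 (rotate(+3)): offset=4, physical=[A,B,C,D,m], logical=[m,A,B,C,D]
After op 4 (replace(3, 'h')): offset=4, physical=[A,B,h,D,m], logical=[m,A,B,h,D]
After op 5 (rotate(-2)): offset=2, physical=[A,B,h,D,m], logical=[h,D,m,A,B]
After op 6 (rotate(+2)): offset=4, physical=[A,B,h,D,m], logical=[m,A,B,h,D]
After op 7 (swap(1, 0)): offset=4, physical=[m,B,h,D,A], logical=[A,m,B,h,D]
After op 8 (rotate(-2)): offset=2, physical=[m,B,h,D,A], logical=[h,D,A,m,B]
After op 9 (replace(1, 'e')): offset=2, physical=[m,B,h,e,A], logical=[h,e,A,m,B]

Answer: h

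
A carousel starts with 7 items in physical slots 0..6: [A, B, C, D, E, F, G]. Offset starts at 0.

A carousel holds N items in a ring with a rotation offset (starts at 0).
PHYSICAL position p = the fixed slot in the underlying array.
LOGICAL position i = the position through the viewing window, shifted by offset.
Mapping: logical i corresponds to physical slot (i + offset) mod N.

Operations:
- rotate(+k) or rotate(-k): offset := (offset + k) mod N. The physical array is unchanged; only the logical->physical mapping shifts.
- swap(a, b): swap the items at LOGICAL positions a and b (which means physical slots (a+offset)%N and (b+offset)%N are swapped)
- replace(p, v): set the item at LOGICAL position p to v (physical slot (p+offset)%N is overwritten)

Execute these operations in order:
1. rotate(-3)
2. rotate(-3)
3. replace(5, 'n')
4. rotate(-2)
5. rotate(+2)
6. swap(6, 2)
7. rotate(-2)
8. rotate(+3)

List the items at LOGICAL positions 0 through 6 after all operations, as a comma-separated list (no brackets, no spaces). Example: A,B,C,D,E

Answer: C,A,E,F,n,D,B

Derivation:
After op 1 (rotate(-3)): offset=4, physical=[A,B,C,D,E,F,G], logical=[E,F,G,A,B,C,D]
After op 2 (rotate(-3)): offset=1, physical=[A,B,C,D,E,F,G], logical=[B,C,D,E,F,G,A]
After op 3 (replace(5, 'n')): offset=1, physical=[A,B,C,D,E,F,n], logical=[B,C,D,E,F,n,A]
After op 4 (rotate(-2)): offset=6, physical=[A,B,C,D,E,F,n], logical=[n,A,B,C,D,E,F]
After op 5 (rotate(+2)): offset=1, physical=[A,B,C,D,E,F,n], logical=[B,C,D,E,F,n,A]
After op 6 (swap(6, 2)): offset=1, physical=[D,B,C,A,E,F,n], logical=[B,C,A,E,F,n,D]
After op 7 (rotate(-2)): offset=6, physical=[D,B,C,A,E,F,n], logical=[n,D,B,C,A,E,F]
After op 8 (rotate(+3)): offset=2, physical=[D,B,C,A,E,F,n], logical=[C,A,E,F,n,D,B]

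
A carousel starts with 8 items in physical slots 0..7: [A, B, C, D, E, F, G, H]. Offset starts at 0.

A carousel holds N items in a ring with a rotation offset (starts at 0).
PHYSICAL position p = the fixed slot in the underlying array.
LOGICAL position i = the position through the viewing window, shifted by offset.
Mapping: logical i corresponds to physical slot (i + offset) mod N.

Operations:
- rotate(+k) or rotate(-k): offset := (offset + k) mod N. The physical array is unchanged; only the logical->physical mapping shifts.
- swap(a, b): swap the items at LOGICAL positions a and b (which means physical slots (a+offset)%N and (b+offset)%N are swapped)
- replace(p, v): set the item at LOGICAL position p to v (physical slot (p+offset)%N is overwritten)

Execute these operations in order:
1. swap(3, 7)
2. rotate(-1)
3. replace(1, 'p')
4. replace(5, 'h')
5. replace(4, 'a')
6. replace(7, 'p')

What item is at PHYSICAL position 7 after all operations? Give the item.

Answer: D

Derivation:
After op 1 (swap(3, 7)): offset=0, physical=[A,B,C,H,E,F,G,D], logical=[A,B,C,H,E,F,G,D]
After op 2 (rotate(-1)): offset=7, physical=[A,B,C,H,E,F,G,D], logical=[D,A,B,C,H,E,F,G]
After op 3 (replace(1, 'p')): offset=7, physical=[p,B,C,H,E,F,G,D], logical=[D,p,B,C,H,E,F,G]
After op 4 (replace(5, 'h')): offset=7, physical=[p,B,C,H,h,F,G,D], logical=[D,p,B,C,H,h,F,G]
After op 5 (replace(4, 'a')): offset=7, physical=[p,B,C,a,h,F,G,D], logical=[D,p,B,C,a,h,F,G]
After op 6 (replace(7, 'p')): offset=7, physical=[p,B,C,a,h,F,p,D], logical=[D,p,B,C,a,h,F,p]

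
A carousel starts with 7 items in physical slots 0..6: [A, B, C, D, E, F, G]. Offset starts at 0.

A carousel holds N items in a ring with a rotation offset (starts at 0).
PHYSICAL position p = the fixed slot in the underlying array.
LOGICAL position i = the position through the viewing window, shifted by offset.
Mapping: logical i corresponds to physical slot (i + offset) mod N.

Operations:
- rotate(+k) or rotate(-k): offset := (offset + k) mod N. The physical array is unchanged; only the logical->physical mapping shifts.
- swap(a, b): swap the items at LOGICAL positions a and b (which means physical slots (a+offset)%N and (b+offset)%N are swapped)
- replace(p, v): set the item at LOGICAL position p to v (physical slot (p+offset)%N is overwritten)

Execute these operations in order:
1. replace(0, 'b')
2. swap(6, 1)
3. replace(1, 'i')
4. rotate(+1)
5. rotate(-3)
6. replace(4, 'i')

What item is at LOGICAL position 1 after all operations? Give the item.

After op 1 (replace(0, 'b')): offset=0, physical=[b,B,C,D,E,F,G], logical=[b,B,C,D,E,F,G]
After op 2 (swap(6, 1)): offset=0, physical=[b,G,C,D,E,F,B], logical=[b,G,C,D,E,F,B]
After op 3 (replace(1, 'i')): offset=0, physical=[b,i,C,D,E,F,B], logical=[b,i,C,D,E,F,B]
After op 4 (rotate(+1)): offset=1, physical=[b,i,C,D,E,F,B], logical=[i,C,D,E,F,B,b]
After op 5 (rotate(-3)): offset=5, physical=[b,i,C,D,E,F,B], logical=[F,B,b,i,C,D,E]
After op 6 (replace(4, 'i')): offset=5, physical=[b,i,i,D,E,F,B], logical=[F,B,b,i,i,D,E]

Answer: B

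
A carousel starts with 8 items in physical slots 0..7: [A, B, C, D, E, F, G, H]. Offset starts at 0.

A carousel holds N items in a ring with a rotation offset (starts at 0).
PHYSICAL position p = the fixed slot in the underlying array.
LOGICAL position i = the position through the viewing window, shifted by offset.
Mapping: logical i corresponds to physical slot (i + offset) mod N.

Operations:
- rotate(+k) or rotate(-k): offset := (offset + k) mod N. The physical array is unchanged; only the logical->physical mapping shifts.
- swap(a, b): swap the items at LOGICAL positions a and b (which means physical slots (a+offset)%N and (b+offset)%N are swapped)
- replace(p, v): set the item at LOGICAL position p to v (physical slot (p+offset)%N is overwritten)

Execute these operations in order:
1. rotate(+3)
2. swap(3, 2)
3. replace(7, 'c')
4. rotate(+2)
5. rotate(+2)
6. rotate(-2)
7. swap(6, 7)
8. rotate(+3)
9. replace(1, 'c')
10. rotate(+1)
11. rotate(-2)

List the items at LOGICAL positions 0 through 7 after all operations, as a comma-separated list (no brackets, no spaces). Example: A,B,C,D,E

After op 1 (rotate(+3)): offset=3, physical=[A,B,C,D,E,F,G,H], logical=[D,E,F,G,H,A,B,C]
After op 2 (swap(3, 2)): offset=3, physical=[A,B,C,D,E,G,F,H], logical=[D,E,G,F,H,A,B,C]
After op 3 (replace(7, 'c')): offset=3, physical=[A,B,c,D,E,G,F,H], logical=[D,E,G,F,H,A,B,c]
After op 4 (rotate(+2)): offset=5, physical=[A,B,c,D,E,G,F,H], logical=[G,F,H,A,B,c,D,E]
After op 5 (rotate(+2)): offset=7, physical=[A,B,c,D,E,G,F,H], logical=[H,A,B,c,D,E,G,F]
After op 6 (rotate(-2)): offset=5, physical=[A,B,c,D,E,G,F,H], logical=[G,F,H,A,B,c,D,E]
After op 7 (swap(6, 7)): offset=5, physical=[A,B,c,E,D,G,F,H], logical=[G,F,H,A,B,c,E,D]
After op 8 (rotate(+3)): offset=0, physical=[A,B,c,E,D,G,F,H], logical=[A,B,c,E,D,G,F,H]
After op 9 (replace(1, 'c')): offset=0, physical=[A,c,c,E,D,G,F,H], logical=[A,c,c,E,D,G,F,H]
After op 10 (rotate(+1)): offset=1, physical=[A,c,c,E,D,G,F,H], logical=[c,c,E,D,G,F,H,A]
After op 11 (rotate(-2)): offset=7, physical=[A,c,c,E,D,G,F,H], logical=[H,A,c,c,E,D,G,F]

Answer: H,A,c,c,E,D,G,F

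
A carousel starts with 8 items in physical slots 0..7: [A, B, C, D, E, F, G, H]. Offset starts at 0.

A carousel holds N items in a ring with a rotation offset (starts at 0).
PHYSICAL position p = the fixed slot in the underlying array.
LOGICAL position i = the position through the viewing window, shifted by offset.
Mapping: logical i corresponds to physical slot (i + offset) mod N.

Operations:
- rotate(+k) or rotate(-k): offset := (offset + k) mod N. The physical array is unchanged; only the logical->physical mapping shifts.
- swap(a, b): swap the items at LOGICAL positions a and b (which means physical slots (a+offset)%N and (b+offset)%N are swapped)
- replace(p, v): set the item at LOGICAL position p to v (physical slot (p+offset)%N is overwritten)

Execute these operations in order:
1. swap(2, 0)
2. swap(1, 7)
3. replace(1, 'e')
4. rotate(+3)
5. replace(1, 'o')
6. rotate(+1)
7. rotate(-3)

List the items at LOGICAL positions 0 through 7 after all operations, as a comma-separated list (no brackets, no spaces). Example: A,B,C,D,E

After op 1 (swap(2, 0)): offset=0, physical=[C,B,A,D,E,F,G,H], logical=[C,B,A,D,E,F,G,H]
After op 2 (swap(1, 7)): offset=0, physical=[C,H,A,D,E,F,G,B], logical=[C,H,A,D,E,F,G,B]
After op 3 (replace(1, 'e')): offset=0, physical=[C,e,A,D,E,F,G,B], logical=[C,e,A,D,E,F,G,B]
After op 4 (rotate(+3)): offset=3, physical=[C,e,A,D,E,F,G,B], logical=[D,E,F,G,B,C,e,A]
After op 5 (replace(1, 'o')): offset=3, physical=[C,e,A,D,o,F,G,B], logical=[D,o,F,G,B,C,e,A]
After op 6 (rotate(+1)): offset=4, physical=[C,e,A,D,o,F,G,B], logical=[o,F,G,B,C,e,A,D]
After op 7 (rotate(-3)): offset=1, physical=[C,e,A,D,o,F,G,B], logical=[e,A,D,o,F,G,B,C]

Answer: e,A,D,o,F,G,B,C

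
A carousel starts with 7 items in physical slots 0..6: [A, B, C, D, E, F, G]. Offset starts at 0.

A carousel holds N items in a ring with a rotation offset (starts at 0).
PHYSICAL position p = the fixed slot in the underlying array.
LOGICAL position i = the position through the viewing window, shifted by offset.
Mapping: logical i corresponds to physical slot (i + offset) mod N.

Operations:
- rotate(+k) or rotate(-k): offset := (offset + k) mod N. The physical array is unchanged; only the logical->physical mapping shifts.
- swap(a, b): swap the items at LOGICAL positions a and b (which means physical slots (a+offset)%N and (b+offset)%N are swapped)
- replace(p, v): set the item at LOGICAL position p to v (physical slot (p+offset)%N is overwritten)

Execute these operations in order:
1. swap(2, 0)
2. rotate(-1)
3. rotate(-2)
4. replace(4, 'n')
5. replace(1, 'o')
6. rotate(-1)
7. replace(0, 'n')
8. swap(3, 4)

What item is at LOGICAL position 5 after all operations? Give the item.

Answer: n

Derivation:
After op 1 (swap(2, 0)): offset=0, physical=[C,B,A,D,E,F,G], logical=[C,B,A,D,E,F,G]
After op 2 (rotate(-1)): offset=6, physical=[C,B,A,D,E,F,G], logical=[G,C,B,A,D,E,F]
After op 3 (rotate(-2)): offset=4, physical=[C,B,A,D,E,F,G], logical=[E,F,G,C,B,A,D]
After op 4 (replace(4, 'n')): offset=4, physical=[C,n,A,D,E,F,G], logical=[E,F,G,C,n,A,D]
After op 5 (replace(1, 'o')): offset=4, physical=[C,n,A,D,E,o,G], logical=[E,o,G,C,n,A,D]
After op 6 (rotate(-1)): offset=3, physical=[C,n,A,D,E,o,G], logical=[D,E,o,G,C,n,A]
After op 7 (replace(0, 'n')): offset=3, physical=[C,n,A,n,E,o,G], logical=[n,E,o,G,C,n,A]
After op 8 (swap(3, 4)): offset=3, physical=[G,n,A,n,E,o,C], logical=[n,E,o,C,G,n,A]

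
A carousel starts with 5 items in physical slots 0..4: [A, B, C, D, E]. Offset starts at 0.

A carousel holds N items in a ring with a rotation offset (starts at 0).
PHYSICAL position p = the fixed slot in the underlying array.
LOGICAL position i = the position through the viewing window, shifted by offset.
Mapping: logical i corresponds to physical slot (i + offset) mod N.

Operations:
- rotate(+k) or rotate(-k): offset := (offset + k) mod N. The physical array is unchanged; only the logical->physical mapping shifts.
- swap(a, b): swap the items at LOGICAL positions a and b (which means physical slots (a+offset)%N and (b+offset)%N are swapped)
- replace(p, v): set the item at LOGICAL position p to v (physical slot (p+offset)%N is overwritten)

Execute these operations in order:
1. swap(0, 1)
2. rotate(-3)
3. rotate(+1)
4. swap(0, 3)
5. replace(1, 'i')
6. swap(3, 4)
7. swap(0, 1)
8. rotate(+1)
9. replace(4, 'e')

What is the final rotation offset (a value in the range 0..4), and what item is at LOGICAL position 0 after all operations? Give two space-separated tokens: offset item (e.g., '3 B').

After op 1 (swap(0, 1)): offset=0, physical=[B,A,C,D,E], logical=[B,A,C,D,E]
After op 2 (rotate(-3)): offset=2, physical=[B,A,C,D,E], logical=[C,D,E,B,A]
After op 3 (rotate(+1)): offset=3, physical=[B,A,C,D,E], logical=[D,E,B,A,C]
After op 4 (swap(0, 3)): offset=3, physical=[B,D,C,A,E], logical=[A,E,B,D,C]
After op 5 (replace(1, 'i')): offset=3, physical=[B,D,C,A,i], logical=[A,i,B,D,C]
After op 6 (swap(3, 4)): offset=3, physical=[B,C,D,A,i], logical=[A,i,B,C,D]
After op 7 (swap(0, 1)): offset=3, physical=[B,C,D,i,A], logical=[i,A,B,C,D]
After op 8 (rotate(+1)): offset=4, physical=[B,C,D,i,A], logical=[A,B,C,D,i]
After op 9 (replace(4, 'e')): offset=4, physical=[B,C,D,e,A], logical=[A,B,C,D,e]

Answer: 4 A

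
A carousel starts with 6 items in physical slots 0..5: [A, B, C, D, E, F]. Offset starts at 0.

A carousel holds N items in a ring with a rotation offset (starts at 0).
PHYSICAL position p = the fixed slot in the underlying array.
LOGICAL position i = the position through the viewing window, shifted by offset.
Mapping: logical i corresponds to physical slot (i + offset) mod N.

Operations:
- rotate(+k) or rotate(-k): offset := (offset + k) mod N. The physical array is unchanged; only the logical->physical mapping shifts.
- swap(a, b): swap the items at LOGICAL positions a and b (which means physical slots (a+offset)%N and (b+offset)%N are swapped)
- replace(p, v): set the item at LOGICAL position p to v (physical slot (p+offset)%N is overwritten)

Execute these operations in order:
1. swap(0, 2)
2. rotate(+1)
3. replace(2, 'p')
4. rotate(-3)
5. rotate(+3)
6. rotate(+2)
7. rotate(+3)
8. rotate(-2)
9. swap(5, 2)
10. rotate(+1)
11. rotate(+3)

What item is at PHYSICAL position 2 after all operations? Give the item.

After op 1 (swap(0, 2)): offset=0, physical=[C,B,A,D,E,F], logical=[C,B,A,D,E,F]
After op 2 (rotate(+1)): offset=1, physical=[C,B,A,D,E,F], logical=[B,A,D,E,F,C]
After op 3 (replace(2, 'p')): offset=1, physical=[C,B,A,p,E,F], logical=[B,A,p,E,F,C]
After op 4 (rotate(-3)): offset=4, physical=[C,B,A,p,E,F], logical=[E,F,C,B,A,p]
After op 5 (rotate(+3)): offset=1, physical=[C,B,A,p,E,F], logical=[B,A,p,E,F,C]
After op 6 (rotate(+2)): offset=3, physical=[C,B,A,p,E,F], logical=[p,E,F,C,B,A]
After op 7 (rotate(+3)): offset=0, physical=[C,B,A,p,E,F], logical=[C,B,A,p,E,F]
After op 8 (rotate(-2)): offset=4, physical=[C,B,A,p,E,F], logical=[E,F,C,B,A,p]
After op 9 (swap(5, 2)): offset=4, physical=[p,B,A,C,E,F], logical=[E,F,p,B,A,C]
After op 10 (rotate(+1)): offset=5, physical=[p,B,A,C,E,F], logical=[F,p,B,A,C,E]
After op 11 (rotate(+3)): offset=2, physical=[p,B,A,C,E,F], logical=[A,C,E,F,p,B]

Answer: A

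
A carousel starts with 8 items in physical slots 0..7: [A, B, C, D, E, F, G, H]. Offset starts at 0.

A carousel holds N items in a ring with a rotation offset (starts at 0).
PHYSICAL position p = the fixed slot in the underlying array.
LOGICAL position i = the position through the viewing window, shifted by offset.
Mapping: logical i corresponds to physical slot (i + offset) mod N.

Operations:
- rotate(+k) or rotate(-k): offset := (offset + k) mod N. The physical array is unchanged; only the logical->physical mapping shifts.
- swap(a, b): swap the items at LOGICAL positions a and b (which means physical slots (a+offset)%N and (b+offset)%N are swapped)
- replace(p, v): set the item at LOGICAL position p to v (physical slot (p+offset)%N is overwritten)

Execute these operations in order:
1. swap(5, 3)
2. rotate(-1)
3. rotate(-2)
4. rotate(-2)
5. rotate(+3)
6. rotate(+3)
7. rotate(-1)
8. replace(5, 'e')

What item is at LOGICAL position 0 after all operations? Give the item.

After op 1 (swap(5, 3)): offset=0, physical=[A,B,C,F,E,D,G,H], logical=[A,B,C,F,E,D,G,H]
After op 2 (rotate(-1)): offset=7, physical=[A,B,C,F,E,D,G,H], logical=[H,A,B,C,F,E,D,G]
After op 3 (rotate(-2)): offset=5, physical=[A,B,C,F,E,D,G,H], logical=[D,G,H,A,B,C,F,E]
After op 4 (rotate(-2)): offset=3, physical=[A,B,C,F,E,D,G,H], logical=[F,E,D,G,H,A,B,C]
After op 5 (rotate(+3)): offset=6, physical=[A,B,C,F,E,D,G,H], logical=[G,H,A,B,C,F,E,D]
After op 6 (rotate(+3)): offset=1, physical=[A,B,C,F,E,D,G,H], logical=[B,C,F,E,D,G,H,A]
After op 7 (rotate(-1)): offset=0, physical=[A,B,C,F,E,D,G,H], logical=[A,B,C,F,E,D,G,H]
After op 8 (replace(5, 'e')): offset=0, physical=[A,B,C,F,E,e,G,H], logical=[A,B,C,F,E,e,G,H]

Answer: A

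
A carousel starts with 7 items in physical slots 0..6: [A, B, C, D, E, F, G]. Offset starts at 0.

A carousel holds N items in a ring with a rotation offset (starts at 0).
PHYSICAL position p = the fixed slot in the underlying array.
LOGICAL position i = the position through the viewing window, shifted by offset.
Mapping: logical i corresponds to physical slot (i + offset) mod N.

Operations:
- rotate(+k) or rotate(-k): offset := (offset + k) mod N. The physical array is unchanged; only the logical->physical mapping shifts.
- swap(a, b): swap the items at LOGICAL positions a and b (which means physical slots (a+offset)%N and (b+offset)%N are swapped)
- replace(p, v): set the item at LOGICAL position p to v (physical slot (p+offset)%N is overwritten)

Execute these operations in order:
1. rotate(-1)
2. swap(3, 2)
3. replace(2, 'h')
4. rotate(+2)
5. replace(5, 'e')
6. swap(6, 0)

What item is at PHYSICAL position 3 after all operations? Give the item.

After op 1 (rotate(-1)): offset=6, physical=[A,B,C,D,E,F,G], logical=[G,A,B,C,D,E,F]
After op 2 (swap(3, 2)): offset=6, physical=[A,C,B,D,E,F,G], logical=[G,A,C,B,D,E,F]
After op 3 (replace(2, 'h')): offset=6, physical=[A,h,B,D,E,F,G], logical=[G,A,h,B,D,E,F]
After op 4 (rotate(+2)): offset=1, physical=[A,h,B,D,E,F,G], logical=[h,B,D,E,F,G,A]
After op 5 (replace(5, 'e')): offset=1, physical=[A,h,B,D,E,F,e], logical=[h,B,D,E,F,e,A]
After op 6 (swap(6, 0)): offset=1, physical=[h,A,B,D,E,F,e], logical=[A,B,D,E,F,e,h]

Answer: D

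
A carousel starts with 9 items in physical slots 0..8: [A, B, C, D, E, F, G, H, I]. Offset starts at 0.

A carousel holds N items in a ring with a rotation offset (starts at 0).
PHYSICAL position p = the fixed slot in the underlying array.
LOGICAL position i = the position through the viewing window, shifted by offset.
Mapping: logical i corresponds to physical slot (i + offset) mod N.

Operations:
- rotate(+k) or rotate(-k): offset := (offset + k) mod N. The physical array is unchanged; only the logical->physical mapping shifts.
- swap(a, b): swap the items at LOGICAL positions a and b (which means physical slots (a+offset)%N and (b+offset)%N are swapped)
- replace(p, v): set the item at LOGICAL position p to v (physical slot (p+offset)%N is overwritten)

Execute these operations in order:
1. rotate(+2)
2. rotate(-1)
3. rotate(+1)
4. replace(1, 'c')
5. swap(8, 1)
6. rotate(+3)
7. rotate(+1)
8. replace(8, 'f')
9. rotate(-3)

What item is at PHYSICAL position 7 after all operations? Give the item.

After op 1 (rotate(+2)): offset=2, physical=[A,B,C,D,E,F,G,H,I], logical=[C,D,E,F,G,H,I,A,B]
After op 2 (rotate(-1)): offset=1, physical=[A,B,C,D,E,F,G,H,I], logical=[B,C,D,E,F,G,H,I,A]
After op 3 (rotate(+1)): offset=2, physical=[A,B,C,D,E,F,G,H,I], logical=[C,D,E,F,G,H,I,A,B]
After op 4 (replace(1, 'c')): offset=2, physical=[A,B,C,c,E,F,G,H,I], logical=[C,c,E,F,G,H,I,A,B]
After op 5 (swap(8, 1)): offset=2, physical=[A,c,C,B,E,F,G,H,I], logical=[C,B,E,F,G,H,I,A,c]
After op 6 (rotate(+3)): offset=5, physical=[A,c,C,B,E,F,G,H,I], logical=[F,G,H,I,A,c,C,B,E]
After op 7 (rotate(+1)): offset=6, physical=[A,c,C,B,E,F,G,H,I], logical=[G,H,I,A,c,C,B,E,F]
After op 8 (replace(8, 'f')): offset=6, physical=[A,c,C,B,E,f,G,H,I], logical=[G,H,I,A,c,C,B,E,f]
After op 9 (rotate(-3)): offset=3, physical=[A,c,C,B,E,f,G,H,I], logical=[B,E,f,G,H,I,A,c,C]

Answer: H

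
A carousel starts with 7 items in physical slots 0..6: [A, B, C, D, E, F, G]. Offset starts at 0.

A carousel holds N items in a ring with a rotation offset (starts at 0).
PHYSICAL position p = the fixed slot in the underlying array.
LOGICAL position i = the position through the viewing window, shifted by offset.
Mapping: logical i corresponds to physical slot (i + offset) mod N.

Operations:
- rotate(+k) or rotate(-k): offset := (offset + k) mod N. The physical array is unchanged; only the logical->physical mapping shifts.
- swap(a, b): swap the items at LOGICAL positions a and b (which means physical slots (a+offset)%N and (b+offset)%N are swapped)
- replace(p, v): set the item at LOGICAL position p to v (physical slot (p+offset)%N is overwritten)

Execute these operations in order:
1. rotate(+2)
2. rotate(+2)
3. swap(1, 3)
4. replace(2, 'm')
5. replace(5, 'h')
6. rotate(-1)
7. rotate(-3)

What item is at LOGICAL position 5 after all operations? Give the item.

Answer: A

Derivation:
After op 1 (rotate(+2)): offset=2, physical=[A,B,C,D,E,F,G], logical=[C,D,E,F,G,A,B]
After op 2 (rotate(+2)): offset=4, physical=[A,B,C,D,E,F,G], logical=[E,F,G,A,B,C,D]
After op 3 (swap(1, 3)): offset=4, physical=[F,B,C,D,E,A,G], logical=[E,A,G,F,B,C,D]
After op 4 (replace(2, 'm')): offset=4, physical=[F,B,C,D,E,A,m], logical=[E,A,m,F,B,C,D]
After op 5 (replace(5, 'h')): offset=4, physical=[F,B,h,D,E,A,m], logical=[E,A,m,F,B,h,D]
After op 6 (rotate(-1)): offset=3, physical=[F,B,h,D,E,A,m], logical=[D,E,A,m,F,B,h]
After op 7 (rotate(-3)): offset=0, physical=[F,B,h,D,E,A,m], logical=[F,B,h,D,E,A,m]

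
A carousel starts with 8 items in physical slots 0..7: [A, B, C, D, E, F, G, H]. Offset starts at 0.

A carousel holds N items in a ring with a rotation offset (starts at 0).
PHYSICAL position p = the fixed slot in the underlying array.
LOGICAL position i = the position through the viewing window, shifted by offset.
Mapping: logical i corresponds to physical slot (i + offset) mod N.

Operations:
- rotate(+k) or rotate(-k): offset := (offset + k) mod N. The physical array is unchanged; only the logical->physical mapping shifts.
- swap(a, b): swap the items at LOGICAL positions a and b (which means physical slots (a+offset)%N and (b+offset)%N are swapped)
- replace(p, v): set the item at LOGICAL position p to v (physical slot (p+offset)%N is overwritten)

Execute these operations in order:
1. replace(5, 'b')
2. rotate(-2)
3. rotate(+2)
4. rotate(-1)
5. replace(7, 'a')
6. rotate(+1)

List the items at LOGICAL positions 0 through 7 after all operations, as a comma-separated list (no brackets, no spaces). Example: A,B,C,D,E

After op 1 (replace(5, 'b')): offset=0, physical=[A,B,C,D,E,b,G,H], logical=[A,B,C,D,E,b,G,H]
After op 2 (rotate(-2)): offset=6, physical=[A,B,C,D,E,b,G,H], logical=[G,H,A,B,C,D,E,b]
After op 3 (rotate(+2)): offset=0, physical=[A,B,C,D,E,b,G,H], logical=[A,B,C,D,E,b,G,H]
After op 4 (rotate(-1)): offset=7, physical=[A,B,C,D,E,b,G,H], logical=[H,A,B,C,D,E,b,G]
After op 5 (replace(7, 'a')): offset=7, physical=[A,B,C,D,E,b,a,H], logical=[H,A,B,C,D,E,b,a]
After op 6 (rotate(+1)): offset=0, physical=[A,B,C,D,E,b,a,H], logical=[A,B,C,D,E,b,a,H]

Answer: A,B,C,D,E,b,a,H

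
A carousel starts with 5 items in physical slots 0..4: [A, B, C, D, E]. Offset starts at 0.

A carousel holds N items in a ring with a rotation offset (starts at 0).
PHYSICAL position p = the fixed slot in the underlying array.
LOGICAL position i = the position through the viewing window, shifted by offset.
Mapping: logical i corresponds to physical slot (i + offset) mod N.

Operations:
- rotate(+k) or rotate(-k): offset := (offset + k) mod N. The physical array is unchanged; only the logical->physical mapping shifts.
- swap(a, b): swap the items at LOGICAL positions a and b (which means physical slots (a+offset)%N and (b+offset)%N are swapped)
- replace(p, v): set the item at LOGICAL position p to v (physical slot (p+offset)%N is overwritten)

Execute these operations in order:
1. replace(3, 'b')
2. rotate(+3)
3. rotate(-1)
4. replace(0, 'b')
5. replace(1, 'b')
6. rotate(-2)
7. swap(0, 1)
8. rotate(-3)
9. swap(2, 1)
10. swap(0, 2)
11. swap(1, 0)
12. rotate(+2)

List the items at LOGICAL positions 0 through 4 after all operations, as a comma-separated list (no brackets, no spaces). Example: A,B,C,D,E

After op 1 (replace(3, 'b')): offset=0, physical=[A,B,C,b,E], logical=[A,B,C,b,E]
After op 2 (rotate(+3)): offset=3, physical=[A,B,C,b,E], logical=[b,E,A,B,C]
After op 3 (rotate(-1)): offset=2, physical=[A,B,C,b,E], logical=[C,b,E,A,B]
After op 4 (replace(0, 'b')): offset=2, physical=[A,B,b,b,E], logical=[b,b,E,A,B]
After op 5 (replace(1, 'b')): offset=2, physical=[A,B,b,b,E], logical=[b,b,E,A,B]
After op 6 (rotate(-2)): offset=0, physical=[A,B,b,b,E], logical=[A,B,b,b,E]
After op 7 (swap(0, 1)): offset=0, physical=[B,A,b,b,E], logical=[B,A,b,b,E]
After op 8 (rotate(-3)): offset=2, physical=[B,A,b,b,E], logical=[b,b,E,B,A]
After op 9 (swap(2, 1)): offset=2, physical=[B,A,b,E,b], logical=[b,E,b,B,A]
After op 10 (swap(0, 2)): offset=2, physical=[B,A,b,E,b], logical=[b,E,b,B,A]
After op 11 (swap(1, 0)): offset=2, physical=[B,A,E,b,b], logical=[E,b,b,B,A]
After op 12 (rotate(+2)): offset=4, physical=[B,A,E,b,b], logical=[b,B,A,E,b]

Answer: b,B,A,E,b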